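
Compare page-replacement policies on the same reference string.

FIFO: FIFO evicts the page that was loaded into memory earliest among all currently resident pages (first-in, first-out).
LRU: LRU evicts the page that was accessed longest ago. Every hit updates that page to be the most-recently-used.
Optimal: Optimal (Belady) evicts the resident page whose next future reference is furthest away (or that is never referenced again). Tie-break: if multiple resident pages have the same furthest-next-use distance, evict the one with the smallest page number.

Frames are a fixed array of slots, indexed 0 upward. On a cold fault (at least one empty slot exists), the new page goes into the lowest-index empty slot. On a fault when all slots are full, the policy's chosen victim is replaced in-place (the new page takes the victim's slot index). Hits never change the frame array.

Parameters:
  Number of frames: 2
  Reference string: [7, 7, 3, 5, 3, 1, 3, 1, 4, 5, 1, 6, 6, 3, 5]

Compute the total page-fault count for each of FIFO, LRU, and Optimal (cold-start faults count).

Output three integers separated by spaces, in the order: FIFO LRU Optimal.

--- FIFO ---
  step 0: ref 7 -> FAULT, frames=[7,-] (faults so far: 1)
  step 1: ref 7 -> HIT, frames=[7,-] (faults so far: 1)
  step 2: ref 3 -> FAULT, frames=[7,3] (faults so far: 2)
  step 3: ref 5 -> FAULT, evict 7, frames=[5,3] (faults so far: 3)
  step 4: ref 3 -> HIT, frames=[5,3] (faults so far: 3)
  step 5: ref 1 -> FAULT, evict 3, frames=[5,1] (faults so far: 4)
  step 6: ref 3 -> FAULT, evict 5, frames=[3,1] (faults so far: 5)
  step 7: ref 1 -> HIT, frames=[3,1] (faults so far: 5)
  step 8: ref 4 -> FAULT, evict 1, frames=[3,4] (faults so far: 6)
  step 9: ref 5 -> FAULT, evict 3, frames=[5,4] (faults so far: 7)
  step 10: ref 1 -> FAULT, evict 4, frames=[5,1] (faults so far: 8)
  step 11: ref 6 -> FAULT, evict 5, frames=[6,1] (faults so far: 9)
  step 12: ref 6 -> HIT, frames=[6,1] (faults so far: 9)
  step 13: ref 3 -> FAULT, evict 1, frames=[6,3] (faults so far: 10)
  step 14: ref 5 -> FAULT, evict 6, frames=[5,3] (faults so far: 11)
  FIFO total faults: 11
--- LRU ---
  step 0: ref 7 -> FAULT, frames=[7,-] (faults so far: 1)
  step 1: ref 7 -> HIT, frames=[7,-] (faults so far: 1)
  step 2: ref 3 -> FAULT, frames=[7,3] (faults so far: 2)
  step 3: ref 5 -> FAULT, evict 7, frames=[5,3] (faults so far: 3)
  step 4: ref 3 -> HIT, frames=[5,3] (faults so far: 3)
  step 5: ref 1 -> FAULT, evict 5, frames=[1,3] (faults so far: 4)
  step 6: ref 3 -> HIT, frames=[1,3] (faults so far: 4)
  step 7: ref 1 -> HIT, frames=[1,3] (faults so far: 4)
  step 8: ref 4 -> FAULT, evict 3, frames=[1,4] (faults so far: 5)
  step 9: ref 5 -> FAULT, evict 1, frames=[5,4] (faults so far: 6)
  step 10: ref 1 -> FAULT, evict 4, frames=[5,1] (faults so far: 7)
  step 11: ref 6 -> FAULT, evict 5, frames=[6,1] (faults so far: 8)
  step 12: ref 6 -> HIT, frames=[6,1] (faults so far: 8)
  step 13: ref 3 -> FAULT, evict 1, frames=[6,3] (faults so far: 9)
  step 14: ref 5 -> FAULT, evict 6, frames=[5,3] (faults so far: 10)
  LRU total faults: 10
--- Optimal ---
  step 0: ref 7 -> FAULT, frames=[7,-] (faults so far: 1)
  step 1: ref 7 -> HIT, frames=[7,-] (faults so far: 1)
  step 2: ref 3 -> FAULT, frames=[7,3] (faults so far: 2)
  step 3: ref 5 -> FAULT, evict 7, frames=[5,3] (faults so far: 3)
  step 4: ref 3 -> HIT, frames=[5,3] (faults so far: 3)
  step 5: ref 1 -> FAULT, evict 5, frames=[1,3] (faults so far: 4)
  step 6: ref 3 -> HIT, frames=[1,3] (faults so far: 4)
  step 7: ref 1 -> HIT, frames=[1,3] (faults so far: 4)
  step 8: ref 4 -> FAULT, evict 3, frames=[1,4] (faults so far: 5)
  step 9: ref 5 -> FAULT, evict 4, frames=[1,5] (faults so far: 6)
  step 10: ref 1 -> HIT, frames=[1,5] (faults so far: 6)
  step 11: ref 6 -> FAULT, evict 1, frames=[6,5] (faults so far: 7)
  step 12: ref 6 -> HIT, frames=[6,5] (faults so far: 7)
  step 13: ref 3 -> FAULT, evict 6, frames=[3,5] (faults so far: 8)
  step 14: ref 5 -> HIT, frames=[3,5] (faults so far: 8)
  Optimal total faults: 8

Answer: 11 10 8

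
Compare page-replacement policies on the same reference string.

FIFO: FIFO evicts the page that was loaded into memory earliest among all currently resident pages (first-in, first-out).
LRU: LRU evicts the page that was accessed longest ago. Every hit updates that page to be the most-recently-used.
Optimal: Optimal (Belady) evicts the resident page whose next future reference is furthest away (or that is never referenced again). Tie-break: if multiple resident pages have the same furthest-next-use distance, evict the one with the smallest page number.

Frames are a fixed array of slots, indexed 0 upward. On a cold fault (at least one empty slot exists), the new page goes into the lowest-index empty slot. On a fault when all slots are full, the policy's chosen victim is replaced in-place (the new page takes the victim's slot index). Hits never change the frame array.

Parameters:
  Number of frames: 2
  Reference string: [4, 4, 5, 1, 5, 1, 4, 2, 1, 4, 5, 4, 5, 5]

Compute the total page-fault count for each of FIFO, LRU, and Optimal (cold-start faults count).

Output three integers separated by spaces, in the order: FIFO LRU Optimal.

Answer: 8 8 7

Derivation:
--- FIFO ---
  step 0: ref 4 -> FAULT, frames=[4,-] (faults so far: 1)
  step 1: ref 4 -> HIT, frames=[4,-] (faults so far: 1)
  step 2: ref 5 -> FAULT, frames=[4,5] (faults so far: 2)
  step 3: ref 1 -> FAULT, evict 4, frames=[1,5] (faults so far: 3)
  step 4: ref 5 -> HIT, frames=[1,5] (faults so far: 3)
  step 5: ref 1 -> HIT, frames=[1,5] (faults so far: 3)
  step 6: ref 4 -> FAULT, evict 5, frames=[1,4] (faults so far: 4)
  step 7: ref 2 -> FAULT, evict 1, frames=[2,4] (faults so far: 5)
  step 8: ref 1 -> FAULT, evict 4, frames=[2,1] (faults so far: 6)
  step 9: ref 4 -> FAULT, evict 2, frames=[4,1] (faults so far: 7)
  step 10: ref 5 -> FAULT, evict 1, frames=[4,5] (faults so far: 8)
  step 11: ref 4 -> HIT, frames=[4,5] (faults so far: 8)
  step 12: ref 5 -> HIT, frames=[4,5] (faults so far: 8)
  step 13: ref 5 -> HIT, frames=[4,5] (faults so far: 8)
  FIFO total faults: 8
--- LRU ---
  step 0: ref 4 -> FAULT, frames=[4,-] (faults so far: 1)
  step 1: ref 4 -> HIT, frames=[4,-] (faults so far: 1)
  step 2: ref 5 -> FAULT, frames=[4,5] (faults so far: 2)
  step 3: ref 1 -> FAULT, evict 4, frames=[1,5] (faults so far: 3)
  step 4: ref 5 -> HIT, frames=[1,5] (faults so far: 3)
  step 5: ref 1 -> HIT, frames=[1,5] (faults so far: 3)
  step 6: ref 4 -> FAULT, evict 5, frames=[1,4] (faults so far: 4)
  step 7: ref 2 -> FAULT, evict 1, frames=[2,4] (faults so far: 5)
  step 8: ref 1 -> FAULT, evict 4, frames=[2,1] (faults so far: 6)
  step 9: ref 4 -> FAULT, evict 2, frames=[4,1] (faults so far: 7)
  step 10: ref 5 -> FAULT, evict 1, frames=[4,5] (faults so far: 8)
  step 11: ref 4 -> HIT, frames=[4,5] (faults so far: 8)
  step 12: ref 5 -> HIT, frames=[4,5] (faults so far: 8)
  step 13: ref 5 -> HIT, frames=[4,5] (faults so far: 8)
  LRU total faults: 8
--- Optimal ---
  step 0: ref 4 -> FAULT, frames=[4,-] (faults so far: 1)
  step 1: ref 4 -> HIT, frames=[4,-] (faults so far: 1)
  step 2: ref 5 -> FAULT, frames=[4,5] (faults so far: 2)
  step 3: ref 1 -> FAULT, evict 4, frames=[1,5] (faults so far: 3)
  step 4: ref 5 -> HIT, frames=[1,5] (faults so far: 3)
  step 5: ref 1 -> HIT, frames=[1,5] (faults so far: 3)
  step 6: ref 4 -> FAULT, evict 5, frames=[1,4] (faults so far: 4)
  step 7: ref 2 -> FAULT, evict 4, frames=[1,2] (faults so far: 5)
  step 8: ref 1 -> HIT, frames=[1,2] (faults so far: 5)
  step 9: ref 4 -> FAULT, evict 1, frames=[4,2] (faults so far: 6)
  step 10: ref 5 -> FAULT, evict 2, frames=[4,5] (faults so far: 7)
  step 11: ref 4 -> HIT, frames=[4,5] (faults so far: 7)
  step 12: ref 5 -> HIT, frames=[4,5] (faults so far: 7)
  step 13: ref 5 -> HIT, frames=[4,5] (faults so far: 7)
  Optimal total faults: 7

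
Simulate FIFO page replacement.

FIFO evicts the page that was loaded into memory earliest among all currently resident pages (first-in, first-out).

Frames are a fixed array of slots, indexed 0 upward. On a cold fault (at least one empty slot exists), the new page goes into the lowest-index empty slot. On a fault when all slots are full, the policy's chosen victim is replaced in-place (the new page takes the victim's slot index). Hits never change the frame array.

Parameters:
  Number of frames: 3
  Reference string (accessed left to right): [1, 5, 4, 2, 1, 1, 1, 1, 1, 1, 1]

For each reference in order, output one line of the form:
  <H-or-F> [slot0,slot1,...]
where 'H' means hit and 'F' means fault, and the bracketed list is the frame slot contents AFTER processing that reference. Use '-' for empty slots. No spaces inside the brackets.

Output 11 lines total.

F [1,-,-]
F [1,5,-]
F [1,5,4]
F [2,5,4]
F [2,1,4]
H [2,1,4]
H [2,1,4]
H [2,1,4]
H [2,1,4]
H [2,1,4]
H [2,1,4]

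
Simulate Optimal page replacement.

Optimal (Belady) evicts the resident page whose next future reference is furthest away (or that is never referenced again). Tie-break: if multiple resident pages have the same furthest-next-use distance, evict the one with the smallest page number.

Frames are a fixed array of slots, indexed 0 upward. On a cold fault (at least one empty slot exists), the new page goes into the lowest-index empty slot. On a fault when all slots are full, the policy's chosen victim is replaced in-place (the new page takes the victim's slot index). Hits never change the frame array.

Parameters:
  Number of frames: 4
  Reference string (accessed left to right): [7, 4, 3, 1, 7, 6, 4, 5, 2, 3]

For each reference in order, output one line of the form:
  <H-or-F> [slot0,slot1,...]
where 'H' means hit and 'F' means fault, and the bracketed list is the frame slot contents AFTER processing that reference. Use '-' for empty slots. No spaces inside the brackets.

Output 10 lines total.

F [7,-,-,-]
F [7,4,-,-]
F [7,4,3,-]
F [7,4,3,1]
H [7,4,3,1]
F [7,4,3,6]
H [7,4,3,6]
F [7,5,3,6]
F [7,2,3,6]
H [7,2,3,6]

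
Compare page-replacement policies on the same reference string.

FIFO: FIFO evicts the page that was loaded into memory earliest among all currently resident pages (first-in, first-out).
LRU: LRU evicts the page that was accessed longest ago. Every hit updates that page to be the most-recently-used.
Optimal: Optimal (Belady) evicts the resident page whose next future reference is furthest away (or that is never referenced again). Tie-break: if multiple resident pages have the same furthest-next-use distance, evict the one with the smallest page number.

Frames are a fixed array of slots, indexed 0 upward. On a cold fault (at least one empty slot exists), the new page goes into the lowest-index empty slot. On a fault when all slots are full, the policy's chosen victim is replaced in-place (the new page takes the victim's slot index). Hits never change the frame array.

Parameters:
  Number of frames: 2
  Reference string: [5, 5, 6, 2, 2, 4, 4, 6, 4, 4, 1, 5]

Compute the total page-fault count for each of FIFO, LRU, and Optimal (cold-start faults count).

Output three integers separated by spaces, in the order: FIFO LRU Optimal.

--- FIFO ---
  step 0: ref 5 -> FAULT, frames=[5,-] (faults so far: 1)
  step 1: ref 5 -> HIT, frames=[5,-] (faults so far: 1)
  step 2: ref 6 -> FAULT, frames=[5,6] (faults so far: 2)
  step 3: ref 2 -> FAULT, evict 5, frames=[2,6] (faults so far: 3)
  step 4: ref 2 -> HIT, frames=[2,6] (faults so far: 3)
  step 5: ref 4 -> FAULT, evict 6, frames=[2,4] (faults so far: 4)
  step 6: ref 4 -> HIT, frames=[2,4] (faults so far: 4)
  step 7: ref 6 -> FAULT, evict 2, frames=[6,4] (faults so far: 5)
  step 8: ref 4 -> HIT, frames=[6,4] (faults so far: 5)
  step 9: ref 4 -> HIT, frames=[6,4] (faults so far: 5)
  step 10: ref 1 -> FAULT, evict 4, frames=[6,1] (faults so far: 6)
  step 11: ref 5 -> FAULT, evict 6, frames=[5,1] (faults so far: 7)
  FIFO total faults: 7
--- LRU ---
  step 0: ref 5 -> FAULT, frames=[5,-] (faults so far: 1)
  step 1: ref 5 -> HIT, frames=[5,-] (faults so far: 1)
  step 2: ref 6 -> FAULT, frames=[5,6] (faults so far: 2)
  step 3: ref 2 -> FAULT, evict 5, frames=[2,6] (faults so far: 3)
  step 4: ref 2 -> HIT, frames=[2,6] (faults so far: 3)
  step 5: ref 4 -> FAULT, evict 6, frames=[2,4] (faults so far: 4)
  step 6: ref 4 -> HIT, frames=[2,4] (faults so far: 4)
  step 7: ref 6 -> FAULT, evict 2, frames=[6,4] (faults so far: 5)
  step 8: ref 4 -> HIT, frames=[6,4] (faults so far: 5)
  step 9: ref 4 -> HIT, frames=[6,4] (faults so far: 5)
  step 10: ref 1 -> FAULT, evict 6, frames=[1,4] (faults so far: 6)
  step 11: ref 5 -> FAULT, evict 4, frames=[1,5] (faults so far: 7)
  LRU total faults: 7
--- Optimal ---
  step 0: ref 5 -> FAULT, frames=[5,-] (faults so far: 1)
  step 1: ref 5 -> HIT, frames=[5,-] (faults so far: 1)
  step 2: ref 6 -> FAULT, frames=[5,6] (faults so far: 2)
  step 3: ref 2 -> FAULT, evict 5, frames=[2,6] (faults so far: 3)
  step 4: ref 2 -> HIT, frames=[2,6] (faults so far: 3)
  step 5: ref 4 -> FAULT, evict 2, frames=[4,6] (faults so far: 4)
  step 6: ref 4 -> HIT, frames=[4,6] (faults so far: 4)
  step 7: ref 6 -> HIT, frames=[4,6] (faults so far: 4)
  step 8: ref 4 -> HIT, frames=[4,6] (faults so far: 4)
  step 9: ref 4 -> HIT, frames=[4,6] (faults so far: 4)
  step 10: ref 1 -> FAULT, evict 4, frames=[1,6] (faults so far: 5)
  step 11: ref 5 -> FAULT, evict 1, frames=[5,6] (faults so far: 6)
  Optimal total faults: 6

Answer: 7 7 6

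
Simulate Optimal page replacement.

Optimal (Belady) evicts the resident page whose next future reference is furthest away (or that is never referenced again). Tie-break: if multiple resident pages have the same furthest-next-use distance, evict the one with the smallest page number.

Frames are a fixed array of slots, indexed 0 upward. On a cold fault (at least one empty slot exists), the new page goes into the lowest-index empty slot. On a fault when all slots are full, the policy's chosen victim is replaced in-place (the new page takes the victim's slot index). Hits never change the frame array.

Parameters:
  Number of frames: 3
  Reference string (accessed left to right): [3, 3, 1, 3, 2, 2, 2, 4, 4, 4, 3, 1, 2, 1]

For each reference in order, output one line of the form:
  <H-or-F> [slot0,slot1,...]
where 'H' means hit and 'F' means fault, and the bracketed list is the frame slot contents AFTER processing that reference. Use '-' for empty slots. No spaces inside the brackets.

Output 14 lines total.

F [3,-,-]
H [3,-,-]
F [3,1,-]
H [3,1,-]
F [3,1,2]
H [3,1,2]
H [3,1,2]
F [3,1,4]
H [3,1,4]
H [3,1,4]
H [3,1,4]
H [3,1,4]
F [2,1,4]
H [2,1,4]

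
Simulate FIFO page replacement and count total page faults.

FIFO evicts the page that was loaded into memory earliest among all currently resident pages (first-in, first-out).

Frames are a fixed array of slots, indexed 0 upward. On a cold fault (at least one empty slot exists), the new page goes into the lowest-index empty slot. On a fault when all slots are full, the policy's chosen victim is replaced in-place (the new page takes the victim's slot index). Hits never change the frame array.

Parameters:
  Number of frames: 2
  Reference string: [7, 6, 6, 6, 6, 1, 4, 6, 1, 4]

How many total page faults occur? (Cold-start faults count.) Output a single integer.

Answer: 7

Derivation:
Step 0: ref 7 → FAULT, frames=[7,-]
Step 1: ref 6 → FAULT, frames=[7,6]
Step 2: ref 6 → HIT, frames=[7,6]
Step 3: ref 6 → HIT, frames=[7,6]
Step 4: ref 6 → HIT, frames=[7,6]
Step 5: ref 1 → FAULT (evict 7), frames=[1,6]
Step 6: ref 4 → FAULT (evict 6), frames=[1,4]
Step 7: ref 6 → FAULT (evict 1), frames=[6,4]
Step 8: ref 1 → FAULT (evict 4), frames=[6,1]
Step 9: ref 4 → FAULT (evict 6), frames=[4,1]
Total faults: 7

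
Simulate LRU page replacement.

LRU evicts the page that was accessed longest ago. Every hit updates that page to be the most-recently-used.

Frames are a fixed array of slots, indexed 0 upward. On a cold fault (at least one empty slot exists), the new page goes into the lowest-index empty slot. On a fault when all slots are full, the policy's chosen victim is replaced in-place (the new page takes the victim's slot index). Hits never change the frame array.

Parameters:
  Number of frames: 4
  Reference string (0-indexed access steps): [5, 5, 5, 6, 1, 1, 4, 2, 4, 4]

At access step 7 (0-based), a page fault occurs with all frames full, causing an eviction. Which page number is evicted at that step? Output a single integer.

Step 0: ref 5 -> FAULT, frames=[5,-,-,-]
Step 1: ref 5 -> HIT, frames=[5,-,-,-]
Step 2: ref 5 -> HIT, frames=[5,-,-,-]
Step 3: ref 6 -> FAULT, frames=[5,6,-,-]
Step 4: ref 1 -> FAULT, frames=[5,6,1,-]
Step 5: ref 1 -> HIT, frames=[5,6,1,-]
Step 6: ref 4 -> FAULT, frames=[5,6,1,4]
Step 7: ref 2 -> FAULT, evict 5, frames=[2,6,1,4]
At step 7: evicted page 5

Answer: 5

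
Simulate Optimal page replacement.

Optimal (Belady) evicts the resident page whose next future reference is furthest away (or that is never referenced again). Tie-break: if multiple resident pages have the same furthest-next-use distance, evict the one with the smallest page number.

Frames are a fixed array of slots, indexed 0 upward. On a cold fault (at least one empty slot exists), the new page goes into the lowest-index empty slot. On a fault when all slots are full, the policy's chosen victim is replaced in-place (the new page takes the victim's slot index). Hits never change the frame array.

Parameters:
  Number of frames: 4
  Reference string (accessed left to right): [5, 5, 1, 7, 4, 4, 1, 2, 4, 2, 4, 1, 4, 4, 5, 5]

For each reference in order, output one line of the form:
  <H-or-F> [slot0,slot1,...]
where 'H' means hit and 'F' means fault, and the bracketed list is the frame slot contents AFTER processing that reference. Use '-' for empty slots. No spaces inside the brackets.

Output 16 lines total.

F [5,-,-,-]
H [5,-,-,-]
F [5,1,-,-]
F [5,1,7,-]
F [5,1,7,4]
H [5,1,7,4]
H [5,1,7,4]
F [5,1,2,4]
H [5,1,2,4]
H [5,1,2,4]
H [5,1,2,4]
H [5,1,2,4]
H [5,1,2,4]
H [5,1,2,4]
H [5,1,2,4]
H [5,1,2,4]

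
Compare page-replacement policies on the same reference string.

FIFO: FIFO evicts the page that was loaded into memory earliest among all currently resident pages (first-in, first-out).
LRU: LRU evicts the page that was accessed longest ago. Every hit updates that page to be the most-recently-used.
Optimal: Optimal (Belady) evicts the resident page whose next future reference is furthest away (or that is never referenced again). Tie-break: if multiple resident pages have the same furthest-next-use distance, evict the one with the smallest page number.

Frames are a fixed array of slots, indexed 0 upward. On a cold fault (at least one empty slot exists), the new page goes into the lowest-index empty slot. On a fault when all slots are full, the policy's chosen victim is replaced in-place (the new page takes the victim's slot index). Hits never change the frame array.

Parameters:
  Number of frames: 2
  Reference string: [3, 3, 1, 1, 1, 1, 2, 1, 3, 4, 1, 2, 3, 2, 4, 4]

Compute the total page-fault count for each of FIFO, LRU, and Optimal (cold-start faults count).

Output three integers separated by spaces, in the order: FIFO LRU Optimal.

--- FIFO ---
  step 0: ref 3 -> FAULT, frames=[3,-] (faults so far: 1)
  step 1: ref 3 -> HIT, frames=[3,-] (faults so far: 1)
  step 2: ref 1 -> FAULT, frames=[3,1] (faults so far: 2)
  step 3: ref 1 -> HIT, frames=[3,1] (faults so far: 2)
  step 4: ref 1 -> HIT, frames=[3,1] (faults so far: 2)
  step 5: ref 1 -> HIT, frames=[3,1] (faults so far: 2)
  step 6: ref 2 -> FAULT, evict 3, frames=[2,1] (faults so far: 3)
  step 7: ref 1 -> HIT, frames=[2,1] (faults so far: 3)
  step 8: ref 3 -> FAULT, evict 1, frames=[2,3] (faults so far: 4)
  step 9: ref 4 -> FAULT, evict 2, frames=[4,3] (faults so far: 5)
  step 10: ref 1 -> FAULT, evict 3, frames=[4,1] (faults so far: 6)
  step 11: ref 2 -> FAULT, evict 4, frames=[2,1] (faults so far: 7)
  step 12: ref 3 -> FAULT, evict 1, frames=[2,3] (faults so far: 8)
  step 13: ref 2 -> HIT, frames=[2,3] (faults so far: 8)
  step 14: ref 4 -> FAULT, evict 2, frames=[4,3] (faults so far: 9)
  step 15: ref 4 -> HIT, frames=[4,3] (faults so far: 9)
  FIFO total faults: 9
--- LRU ---
  step 0: ref 3 -> FAULT, frames=[3,-] (faults so far: 1)
  step 1: ref 3 -> HIT, frames=[3,-] (faults so far: 1)
  step 2: ref 1 -> FAULT, frames=[3,1] (faults so far: 2)
  step 3: ref 1 -> HIT, frames=[3,1] (faults so far: 2)
  step 4: ref 1 -> HIT, frames=[3,1] (faults so far: 2)
  step 5: ref 1 -> HIT, frames=[3,1] (faults so far: 2)
  step 6: ref 2 -> FAULT, evict 3, frames=[2,1] (faults so far: 3)
  step 7: ref 1 -> HIT, frames=[2,1] (faults so far: 3)
  step 8: ref 3 -> FAULT, evict 2, frames=[3,1] (faults so far: 4)
  step 9: ref 4 -> FAULT, evict 1, frames=[3,4] (faults so far: 5)
  step 10: ref 1 -> FAULT, evict 3, frames=[1,4] (faults so far: 6)
  step 11: ref 2 -> FAULT, evict 4, frames=[1,2] (faults so far: 7)
  step 12: ref 3 -> FAULT, evict 1, frames=[3,2] (faults so far: 8)
  step 13: ref 2 -> HIT, frames=[3,2] (faults so far: 8)
  step 14: ref 4 -> FAULT, evict 3, frames=[4,2] (faults so far: 9)
  step 15: ref 4 -> HIT, frames=[4,2] (faults so far: 9)
  LRU total faults: 9
--- Optimal ---
  step 0: ref 3 -> FAULT, frames=[3,-] (faults so far: 1)
  step 1: ref 3 -> HIT, frames=[3,-] (faults so far: 1)
  step 2: ref 1 -> FAULT, frames=[3,1] (faults so far: 2)
  step 3: ref 1 -> HIT, frames=[3,1] (faults so far: 2)
  step 4: ref 1 -> HIT, frames=[3,1] (faults so far: 2)
  step 5: ref 1 -> HIT, frames=[3,1] (faults so far: 2)
  step 6: ref 2 -> FAULT, evict 3, frames=[2,1] (faults so far: 3)
  step 7: ref 1 -> HIT, frames=[2,1] (faults so far: 3)
  step 8: ref 3 -> FAULT, evict 2, frames=[3,1] (faults so far: 4)
  step 9: ref 4 -> FAULT, evict 3, frames=[4,1] (faults so far: 5)
  step 10: ref 1 -> HIT, frames=[4,1] (faults so far: 5)
  step 11: ref 2 -> FAULT, evict 1, frames=[4,2] (faults so far: 6)
  step 12: ref 3 -> FAULT, evict 4, frames=[3,2] (faults so far: 7)
  step 13: ref 2 -> HIT, frames=[3,2] (faults so far: 7)
  step 14: ref 4 -> FAULT, evict 2, frames=[3,4] (faults so far: 8)
  step 15: ref 4 -> HIT, frames=[3,4] (faults so far: 8)
  Optimal total faults: 8

Answer: 9 9 8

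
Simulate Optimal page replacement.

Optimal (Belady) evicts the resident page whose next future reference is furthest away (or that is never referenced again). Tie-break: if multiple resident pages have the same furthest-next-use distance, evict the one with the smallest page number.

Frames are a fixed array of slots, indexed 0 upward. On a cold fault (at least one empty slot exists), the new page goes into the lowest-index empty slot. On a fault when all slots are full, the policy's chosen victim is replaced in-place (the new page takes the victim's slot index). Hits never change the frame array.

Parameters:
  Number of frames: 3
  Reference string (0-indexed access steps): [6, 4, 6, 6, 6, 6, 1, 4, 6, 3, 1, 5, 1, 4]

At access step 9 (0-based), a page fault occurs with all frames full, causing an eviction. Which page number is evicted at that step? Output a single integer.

Step 0: ref 6 -> FAULT, frames=[6,-,-]
Step 1: ref 4 -> FAULT, frames=[6,4,-]
Step 2: ref 6 -> HIT, frames=[6,4,-]
Step 3: ref 6 -> HIT, frames=[6,4,-]
Step 4: ref 6 -> HIT, frames=[6,4,-]
Step 5: ref 6 -> HIT, frames=[6,4,-]
Step 6: ref 1 -> FAULT, frames=[6,4,1]
Step 7: ref 4 -> HIT, frames=[6,4,1]
Step 8: ref 6 -> HIT, frames=[6,4,1]
Step 9: ref 3 -> FAULT, evict 6, frames=[3,4,1]
At step 9: evicted page 6

Answer: 6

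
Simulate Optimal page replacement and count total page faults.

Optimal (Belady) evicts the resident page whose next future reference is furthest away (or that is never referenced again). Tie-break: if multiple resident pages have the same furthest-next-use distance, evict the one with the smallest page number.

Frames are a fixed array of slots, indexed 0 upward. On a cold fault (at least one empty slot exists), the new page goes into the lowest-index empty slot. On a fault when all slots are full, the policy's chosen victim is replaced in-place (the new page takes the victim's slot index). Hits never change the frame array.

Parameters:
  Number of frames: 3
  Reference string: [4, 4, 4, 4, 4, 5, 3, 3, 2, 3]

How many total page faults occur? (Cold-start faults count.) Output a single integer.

Step 0: ref 4 → FAULT, frames=[4,-,-]
Step 1: ref 4 → HIT, frames=[4,-,-]
Step 2: ref 4 → HIT, frames=[4,-,-]
Step 3: ref 4 → HIT, frames=[4,-,-]
Step 4: ref 4 → HIT, frames=[4,-,-]
Step 5: ref 5 → FAULT, frames=[4,5,-]
Step 6: ref 3 → FAULT, frames=[4,5,3]
Step 7: ref 3 → HIT, frames=[4,5,3]
Step 8: ref 2 → FAULT (evict 4), frames=[2,5,3]
Step 9: ref 3 → HIT, frames=[2,5,3]
Total faults: 4

Answer: 4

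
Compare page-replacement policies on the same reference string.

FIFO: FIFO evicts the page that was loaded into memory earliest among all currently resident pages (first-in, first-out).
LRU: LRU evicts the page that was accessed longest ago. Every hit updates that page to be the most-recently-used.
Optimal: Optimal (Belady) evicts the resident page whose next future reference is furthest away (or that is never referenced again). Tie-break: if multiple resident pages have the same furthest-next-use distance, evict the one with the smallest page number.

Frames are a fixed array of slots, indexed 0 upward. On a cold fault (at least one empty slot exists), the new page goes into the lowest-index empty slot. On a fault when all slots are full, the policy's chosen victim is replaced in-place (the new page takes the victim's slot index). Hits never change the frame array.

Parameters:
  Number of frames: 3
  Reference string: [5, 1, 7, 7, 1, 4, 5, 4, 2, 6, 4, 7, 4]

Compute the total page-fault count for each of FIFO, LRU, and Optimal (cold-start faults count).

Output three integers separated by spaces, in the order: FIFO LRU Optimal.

Answer: 9 8 6

Derivation:
--- FIFO ---
  step 0: ref 5 -> FAULT, frames=[5,-,-] (faults so far: 1)
  step 1: ref 1 -> FAULT, frames=[5,1,-] (faults so far: 2)
  step 2: ref 7 -> FAULT, frames=[5,1,7] (faults so far: 3)
  step 3: ref 7 -> HIT, frames=[5,1,7] (faults so far: 3)
  step 4: ref 1 -> HIT, frames=[5,1,7] (faults so far: 3)
  step 5: ref 4 -> FAULT, evict 5, frames=[4,1,7] (faults so far: 4)
  step 6: ref 5 -> FAULT, evict 1, frames=[4,5,7] (faults so far: 5)
  step 7: ref 4 -> HIT, frames=[4,5,7] (faults so far: 5)
  step 8: ref 2 -> FAULT, evict 7, frames=[4,5,2] (faults so far: 6)
  step 9: ref 6 -> FAULT, evict 4, frames=[6,5,2] (faults so far: 7)
  step 10: ref 4 -> FAULT, evict 5, frames=[6,4,2] (faults so far: 8)
  step 11: ref 7 -> FAULT, evict 2, frames=[6,4,7] (faults so far: 9)
  step 12: ref 4 -> HIT, frames=[6,4,7] (faults so far: 9)
  FIFO total faults: 9
--- LRU ---
  step 0: ref 5 -> FAULT, frames=[5,-,-] (faults so far: 1)
  step 1: ref 1 -> FAULT, frames=[5,1,-] (faults so far: 2)
  step 2: ref 7 -> FAULT, frames=[5,1,7] (faults so far: 3)
  step 3: ref 7 -> HIT, frames=[5,1,7] (faults so far: 3)
  step 4: ref 1 -> HIT, frames=[5,1,7] (faults so far: 3)
  step 5: ref 4 -> FAULT, evict 5, frames=[4,1,7] (faults so far: 4)
  step 6: ref 5 -> FAULT, evict 7, frames=[4,1,5] (faults so far: 5)
  step 7: ref 4 -> HIT, frames=[4,1,5] (faults so far: 5)
  step 8: ref 2 -> FAULT, evict 1, frames=[4,2,5] (faults so far: 6)
  step 9: ref 6 -> FAULT, evict 5, frames=[4,2,6] (faults so far: 7)
  step 10: ref 4 -> HIT, frames=[4,2,6] (faults so far: 7)
  step 11: ref 7 -> FAULT, evict 2, frames=[4,7,6] (faults so far: 8)
  step 12: ref 4 -> HIT, frames=[4,7,6] (faults so far: 8)
  LRU total faults: 8
--- Optimal ---
  step 0: ref 5 -> FAULT, frames=[5,-,-] (faults so far: 1)
  step 1: ref 1 -> FAULT, frames=[5,1,-] (faults so far: 2)
  step 2: ref 7 -> FAULT, frames=[5,1,7] (faults so far: 3)
  step 3: ref 7 -> HIT, frames=[5,1,7] (faults so far: 3)
  step 4: ref 1 -> HIT, frames=[5,1,7] (faults so far: 3)
  step 5: ref 4 -> FAULT, evict 1, frames=[5,4,7] (faults so far: 4)
  step 6: ref 5 -> HIT, frames=[5,4,7] (faults so far: 4)
  step 7: ref 4 -> HIT, frames=[5,4,7] (faults so far: 4)
  step 8: ref 2 -> FAULT, evict 5, frames=[2,4,7] (faults so far: 5)
  step 9: ref 6 -> FAULT, evict 2, frames=[6,4,7] (faults so far: 6)
  step 10: ref 4 -> HIT, frames=[6,4,7] (faults so far: 6)
  step 11: ref 7 -> HIT, frames=[6,4,7] (faults so far: 6)
  step 12: ref 4 -> HIT, frames=[6,4,7] (faults so far: 6)
  Optimal total faults: 6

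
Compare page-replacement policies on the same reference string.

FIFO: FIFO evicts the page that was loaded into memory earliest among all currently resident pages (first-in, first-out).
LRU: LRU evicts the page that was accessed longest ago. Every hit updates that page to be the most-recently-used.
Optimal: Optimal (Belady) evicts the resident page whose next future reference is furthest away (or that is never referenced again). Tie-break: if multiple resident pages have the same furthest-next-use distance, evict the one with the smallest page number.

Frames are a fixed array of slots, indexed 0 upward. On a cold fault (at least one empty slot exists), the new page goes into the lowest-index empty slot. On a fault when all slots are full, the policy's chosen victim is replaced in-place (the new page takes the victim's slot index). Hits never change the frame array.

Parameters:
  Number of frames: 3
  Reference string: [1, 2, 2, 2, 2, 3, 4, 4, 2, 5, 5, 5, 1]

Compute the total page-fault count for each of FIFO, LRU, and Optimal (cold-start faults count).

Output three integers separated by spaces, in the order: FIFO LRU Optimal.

--- FIFO ---
  step 0: ref 1 -> FAULT, frames=[1,-,-] (faults so far: 1)
  step 1: ref 2 -> FAULT, frames=[1,2,-] (faults so far: 2)
  step 2: ref 2 -> HIT, frames=[1,2,-] (faults so far: 2)
  step 3: ref 2 -> HIT, frames=[1,2,-] (faults so far: 2)
  step 4: ref 2 -> HIT, frames=[1,2,-] (faults so far: 2)
  step 5: ref 3 -> FAULT, frames=[1,2,3] (faults so far: 3)
  step 6: ref 4 -> FAULT, evict 1, frames=[4,2,3] (faults so far: 4)
  step 7: ref 4 -> HIT, frames=[4,2,3] (faults so far: 4)
  step 8: ref 2 -> HIT, frames=[4,2,3] (faults so far: 4)
  step 9: ref 5 -> FAULT, evict 2, frames=[4,5,3] (faults so far: 5)
  step 10: ref 5 -> HIT, frames=[4,5,3] (faults so far: 5)
  step 11: ref 5 -> HIT, frames=[4,5,3] (faults so far: 5)
  step 12: ref 1 -> FAULT, evict 3, frames=[4,5,1] (faults so far: 6)
  FIFO total faults: 6
--- LRU ---
  step 0: ref 1 -> FAULT, frames=[1,-,-] (faults so far: 1)
  step 1: ref 2 -> FAULT, frames=[1,2,-] (faults so far: 2)
  step 2: ref 2 -> HIT, frames=[1,2,-] (faults so far: 2)
  step 3: ref 2 -> HIT, frames=[1,2,-] (faults so far: 2)
  step 4: ref 2 -> HIT, frames=[1,2,-] (faults so far: 2)
  step 5: ref 3 -> FAULT, frames=[1,2,3] (faults so far: 3)
  step 6: ref 4 -> FAULT, evict 1, frames=[4,2,3] (faults so far: 4)
  step 7: ref 4 -> HIT, frames=[4,2,3] (faults so far: 4)
  step 8: ref 2 -> HIT, frames=[4,2,3] (faults so far: 4)
  step 9: ref 5 -> FAULT, evict 3, frames=[4,2,5] (faults so far: 5)
  step 10: ref 5 -> HIT, frames=[4,2,5] (faults so far: 5)
  step 11: ref 5 -> HIT, frames=[4,2,5] (faults so far: 5)
  step 12: ref 1 -> FAULT, evict 4, frames=[1,2,5] (faults so far: 6)
  LRU total faults: 6
--- Optimal ---
  step 0: ref 1 -> FAULT, frames=[1,-,-] (faults so far: 1)
  step 1: ref 2 -> FAULT, frames=[1,2,-] (faults so far: 2)
  step 2: ref 2 -> HIT, frames=[1,2,-] (faults so far: 2)
  step 3: ref 2 -> HIT, frames=[1,2,-] (faults so far: 2)
  step 4: ref 2 -> HIT, frames=[1,2,-] (faults so far: 2)
  step 5: ref 3 -> FAULT, frames=[1,2,3] (faults so far: 3)
  step 6: ref 4 -> FAULT, evict 3, frames=[1,2,4] (faults so far: 4)
  step 7: ref 4 -> HIT, frames=[1,2,4] (faults so far: 4)
  step 8: ref 2 -> HIT, frames=[1,2,4] (faults so far: 4)
  step 9: ref 5 -> FAULT, evict 2, frames=[1,5,4] (faults so far: 5)
  step 10: ref 5 -> HIT, frames=[1,5,4] (faults so far: 5)
  step 11: ref 5 -> HIT, frames=[1,5,4] (faults so far: 5)
  step 12: ref 1 -> HIT, frames=[1,5,4] (faults so far: 5)
  Optimal total faults: 5

Answer: 6 6 5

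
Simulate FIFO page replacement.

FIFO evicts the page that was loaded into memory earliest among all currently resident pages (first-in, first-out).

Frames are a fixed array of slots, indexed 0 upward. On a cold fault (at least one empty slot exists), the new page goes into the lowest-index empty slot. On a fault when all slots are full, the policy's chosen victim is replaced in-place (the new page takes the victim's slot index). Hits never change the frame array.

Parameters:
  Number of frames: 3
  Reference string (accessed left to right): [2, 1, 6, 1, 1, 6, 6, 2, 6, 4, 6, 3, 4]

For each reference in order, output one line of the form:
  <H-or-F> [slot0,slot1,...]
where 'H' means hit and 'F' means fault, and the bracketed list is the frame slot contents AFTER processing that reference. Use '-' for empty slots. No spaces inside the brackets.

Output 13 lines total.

F [2,-,-]
F [2,1,-]
F [2,1,6]
H [2,1,6]
H [2,1,6]
H [2,1,6]
H [2,1,6]
H [2,1,6]
H [2,1,6]
F [4,1,6]
H [4,1,6]
F [4,3,6]
H [4,3,6]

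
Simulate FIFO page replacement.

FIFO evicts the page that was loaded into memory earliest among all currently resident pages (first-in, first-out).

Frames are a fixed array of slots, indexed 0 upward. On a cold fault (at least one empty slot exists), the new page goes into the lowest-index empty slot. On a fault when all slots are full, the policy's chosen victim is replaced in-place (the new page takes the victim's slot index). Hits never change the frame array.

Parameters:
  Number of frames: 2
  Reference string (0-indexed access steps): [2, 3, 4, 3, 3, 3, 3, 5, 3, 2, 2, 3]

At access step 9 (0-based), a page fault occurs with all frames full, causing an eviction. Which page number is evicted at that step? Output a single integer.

Answer: 5

Derivation:
Step 0: ref 2 -> FAULT, frames=[2,-]
Step 1: ref 3 -> FAULT, frames=[2,3]
Step 2: ref 4 -> FAULT, evict 2, frames=[4,3]
Step 3: ref 3 -> HIT, frames=[4,3]
Step 4: ref 3 -> HIT, frames=[4,3]
Step 5: ref 3 -> HIT, frames=[4,3]
Step 6: ref 3 -> HIT, frames=[4,3]
Step 7: ref 5 -> FAULT, evict 3, frames=[4,5]
Step 8: ref 3 -> FAULT, evict 4, frames=[3,5]
Step 9: ref 2 -> FAULT, evict 5, frames=[3,2]
At step 9: evicted page 5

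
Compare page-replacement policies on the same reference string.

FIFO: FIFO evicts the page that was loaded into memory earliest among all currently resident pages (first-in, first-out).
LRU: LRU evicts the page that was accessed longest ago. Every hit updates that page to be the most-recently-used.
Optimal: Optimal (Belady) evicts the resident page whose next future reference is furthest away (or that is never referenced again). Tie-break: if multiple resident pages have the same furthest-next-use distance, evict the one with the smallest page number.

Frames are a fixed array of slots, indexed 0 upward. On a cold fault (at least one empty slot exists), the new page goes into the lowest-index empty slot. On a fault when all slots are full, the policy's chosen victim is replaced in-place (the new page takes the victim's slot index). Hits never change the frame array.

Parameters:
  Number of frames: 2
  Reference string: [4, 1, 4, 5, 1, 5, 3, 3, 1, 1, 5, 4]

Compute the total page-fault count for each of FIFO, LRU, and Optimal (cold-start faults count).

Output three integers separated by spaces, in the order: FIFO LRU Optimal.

--- FIFO ---
  step 0: ref 4 -> FAULT, frames=[4,-] (faults so far: 1)
  step 1: ref 1 -> FAULT, frames=[4,1] (faults so far: 2)
  step 2: ref 4 -> HIT, frames=[4,1] (faults so far: 2)
  step 3: ref 5 -> FAULT, evict 4, frames=[5,1] (faults so far: 3)
  step 4: ref 1 -> HIT, frames=[5,1] (faults so far: 3)
  step 5: ref 5 -> HIT, frames=[5,1] (faults so far: 3)
  step 6: ref 3 -> FAULT, evict 1, frames=[5,3] (faults so far: 4)
  step 7: ref 3 -> HIT, frames=[5,3] (faults so far: 4)
  step 8: ref 1 -> FAULT, evict 5, frames=[1,3] (faults so far: 5)
  step 9: ref 1 -> HIT, frames=[1,3] (faults so far: 5)
  step 10: ref 5 -> FAULT, evict 3, frames=[1,5] (faults so far: 6)
  step 11: ref 4 -> FAULT, evict 1, frames=[4,5] (faults so far: 7)
  FIFO total faults: 7
--- LRU ---
  step 0: ref 4 -> FAULT, frames=[4,-] (faults so far: 1)
  step 1: ref 1 -> FAULT, frames=[4,1] (faults so far: 2)
  step 2: ref 4 -> HIT, frames=[4,1] (faults so far: 2)
  step 3: ref 5 -> FAULT, evict 1, frames=[4,5] (faults so far: 3)
  step 4: ref 1 -> FAULT, evict 4, frames=[1,5] (faults so far: 4)
  step 5: ref 5 -> HIT, frames=[1,5] (faults so far: 4)
  step 6: ref 3 -> FAULT, evict 1, frames=[3,5] (faults so far: 5)
  step 7: ref 3 -> HIT, frames=[3,5] (faults so far: 5)
  step 8: ref 1 -> FAULT, evict 5, frames=[3,1] (faults so far: 6)
  step 9: ref 1 -> HIT, frames=[3,1] (faults so far: 6)
  step 10: ref 5 -> FAULT, evict 3, frames=[5,1] (faults so far: 7)
  step 11: ref 4 -> FAULT, evict 1, frames=[5,4] (faults so far: 8)
  LRU total faults: 8
--- Optimal ---
  step 0: ref 4 -> FAULT, frames=[4,-] (faults so far: 1)
  step 1: ref 1 -> FAULT, frames=[4,1] (faults so far: 2)
  step 2: ref 4 -> HIT, frames=[4,1] (faults so far: 2)
  step 3: ref 5 -> FAULT, evict 4, frames=[5,1] (faults so far: 3)
  step 4: ref 1 -> HIT, frames=[5,1] (faults so far: 3)
  step 5: ref 5 -> HIT, frames=[5,1] (faults so far: 3)
  step 6: ref 3 -> FAULT, evict 5, frames=[3,1] (faults so far: 4)
  step 7: ref 3 -> HIT, frames=[3,1] (faults so far: 4)
  step 8: ref 1 -> HIT, frames=[3,1] (faults so far: 4)
  step 9: ref 1 -> HIT, frames=[3,1] (faults so far: 4)
  step 10: ref 5 -> FAULT, evict 1, frames=[3,5] (faults so far: 5)
  step 11: ref 4 -> FAULT, evict 3, frames=[4,5] (faults so far: 6)
  Optimal total faults: 6

Answer: 7 8 6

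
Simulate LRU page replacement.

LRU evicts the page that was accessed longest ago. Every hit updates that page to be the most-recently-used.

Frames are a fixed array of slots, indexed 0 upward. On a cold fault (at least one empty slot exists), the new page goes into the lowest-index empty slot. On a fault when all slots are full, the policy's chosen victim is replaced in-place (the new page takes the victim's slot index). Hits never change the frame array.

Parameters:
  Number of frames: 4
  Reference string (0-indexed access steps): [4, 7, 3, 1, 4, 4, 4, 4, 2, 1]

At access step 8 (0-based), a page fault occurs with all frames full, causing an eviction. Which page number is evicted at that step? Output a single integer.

Step 0: ref 4 -> FAULT, frames=[4,-,-,-]
Step 1: ref 7 -> FAULT, frames=[4,7,-,-]
Step 2: ref 3 -> FAULT, frames=[4,7,3,-]
Step 3: ref 1 -> FAULT, frames=[4,7,3,1]
Step 4: ref 4 -> HIT, frames=[4,7,3,1]
Step 5: ref 4 -> HIT, frames=[4,7,3,1]
Step 6: ref 4 -> HIT, frames=[4,7,3,1]
Step 7: ref 4 -> HIT, frames=[4,7,3,1]
Step 8: ref 2 -> FAULT, evict 7, frames=[4,2,3,1]
At step 8: evicted page 7

Answer: 7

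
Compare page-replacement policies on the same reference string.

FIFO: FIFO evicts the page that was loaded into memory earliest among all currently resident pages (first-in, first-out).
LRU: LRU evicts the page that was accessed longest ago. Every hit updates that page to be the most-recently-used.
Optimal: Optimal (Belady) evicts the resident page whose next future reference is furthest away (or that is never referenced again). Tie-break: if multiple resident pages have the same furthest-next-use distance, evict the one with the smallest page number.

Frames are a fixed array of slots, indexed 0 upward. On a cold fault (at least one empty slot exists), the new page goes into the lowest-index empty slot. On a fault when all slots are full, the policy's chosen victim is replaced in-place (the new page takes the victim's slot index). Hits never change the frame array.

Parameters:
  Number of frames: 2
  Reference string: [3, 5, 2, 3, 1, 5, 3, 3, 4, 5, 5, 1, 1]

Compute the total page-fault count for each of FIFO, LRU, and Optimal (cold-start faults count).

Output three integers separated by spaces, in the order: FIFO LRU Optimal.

Answer: 10 10 7

Derivation:
--- FIFO ---
  step 0: ref 3 -> FAULT, frames=[3,-] (faults so far: 1)
  step 1: ref 5 -> FAULT, frames=[3,5] (faults so far: 2)
  step 2: ref 2 -> FAULT, evict 3, frames=[2,5] (faults so far: 3)
  step 3: ref 3 -> FAULT, evict 5, frames=[2,3] (faults so far: 4)
  step 4: ref 1 -> FAULT, evict 2, frames=[1,3] (faults so far: 5)
  step 5: ref 5 -> FAULT, evict 3, frames=[1,5] (faults so far: 6)
  step 6: ref 3 -> FAULT, evict 1, frames=[3,5] (faults so far: 7)
  step 7: ref 3 -> HIT, frames=[3,5] (faults so far: 7)
  step 8: ref 4 -> FAULT, evict 5, frames=[3,4] (faults so far: 8)
  step 9: ref 5 -> FAULT, evict 3, frames=[5,4] (faults so far: 9)
  step 10: ref 5 -> HIT, frames=[5,4] (faults so far: 9)
  step 11: ref 1 -> FAULT, evict 4, frames=[5,1] (faults so far: 10)
  step 12: ref 1 -> HIT, frames=[5,1] (faults so far: 10)
  FIFO total faults: 10
--- LRU ---
  step 0: ref 3 -> FAULT, frames=[3,-] (faults so far: 1)
  step 1: ref 5 -> FAULT, frames=[3,5] (faults so far: 2)
  step 2: ref 2 -> FAULT, evict 3, frames=[2,5] (faults so far: 3)
  step 3: ref 3 -> FAULT, evict 5, frames=[2,3] (faults so far: 4)
  step 4: ref 1 -> FAULT, evict 2, frames=[1,3] (faults so far: 5)
  step 5: ref 5 -> FAULT, evict 3, frames=[1,5] (faults so far: 6)
  step 6: ref 3 -> FAULT, evict 1, frames=[3,5] (faults so far: 7)
  step 7: ref 3 -> HIT, frames=[3,5] (faults so far: 7)
  step 8: ref 4 -> FAULT, evict 5, frames=[3,4] (faults so far: 8)
  step 9: ref 5 -> FAULT, evict 3, frames=[5,4] (faults so far: 9)
  step 10: ref 5 -> HIT, frames=[5,4] (faults so far: 9)
  step 11: ref 1 -> FAULT, evict 4, frames=[5,1] (faults so far: 10)
  step 12: ref 1 -> HIT, frames=[5,1] (faults so far: 10)
  LRU total faults: 10
--- Optimal ---
  step 0: ref 3 -> FAULT, frames=[3,-] (faults so far: 1)
  step 1: ref 5 -> FAULT, frames=[3,5] (faults so far: 2)
  step 2: ref 2 -> FAULT, evict 5, frames=[3,2] (faults so far: 3)
  step 3: ref 3 -> HIT, frames=[3,2] (faults so far: 3)
  step 4: ref 1 -> FAULT, evict 2, frames=[3,1] (faults so far: 4)
  step 5: ref 5 -> FAULT, evict 1, frames=[3,5] (faults so far: 5)
  step 6: ref 3 -> HIT, frames=[3,5] (faults so far: 5)
  step 7: ref 3 -> HIT, frames=[3,5] (faults so far: 5)
  step 8: ref 4 -> FAULT, evict 3, frames=[4,5] (faults so far: 6)
  step 9: ref 5 -> HIT, frames=[4,5] (faults so far: 6)
  step 10: ref 5 -> HIT, frames=[4,5] (faults so far: 6)
  step 11: ref 1 -> FAULT, evict 4, frames=[1,5] (faults so far: 7)
  step 12: ref 1 -> HIT, frames=[1,5] (faults so far: 7)
  Optimal total faults: 7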